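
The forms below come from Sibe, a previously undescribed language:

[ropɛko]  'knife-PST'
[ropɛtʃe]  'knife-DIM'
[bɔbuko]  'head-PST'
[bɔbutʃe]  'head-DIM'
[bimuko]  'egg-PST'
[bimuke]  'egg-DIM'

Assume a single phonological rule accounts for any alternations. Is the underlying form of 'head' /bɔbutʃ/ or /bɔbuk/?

'head' shows [k] ~ [tʃ] at the end of the stem ([bɔbuko] vs [bɔbutʃe]).
The stem 'egg' ([bimuko], [bimuke]) shows [k] unchanged in both environments, so [k] cannot be basic with [tʃ] derived before the DIM suffix.
The alternation reflects depalatalization: palato-alveolar /tʃ/ becomes [k] when no front vowel follows. /tʃ/ is underlying.

/bɔbutʃ/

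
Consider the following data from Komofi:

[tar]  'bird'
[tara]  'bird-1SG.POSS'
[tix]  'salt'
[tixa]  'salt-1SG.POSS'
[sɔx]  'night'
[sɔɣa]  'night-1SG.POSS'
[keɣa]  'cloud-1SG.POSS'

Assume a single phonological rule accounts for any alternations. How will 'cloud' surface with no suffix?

[kex]

'night' shows [x] ~ [ɣ] at the end of the stem ([sɔx] vs [sɔɣa]).
If /x/ were underlying and a rule turned it into [ɣ] before the 1SG.POSS suffix, 'salt' would also alternate; but it has [x] in both [tix] and [tixa].
Therefore /ɣ/ is basic and [x] is derived by word-final obstruent devoicing (voiced obstruents become voiceless word-finally).
From [keɣa] the stem 'cloud' is /keɣ/; word-finally this yields [kex].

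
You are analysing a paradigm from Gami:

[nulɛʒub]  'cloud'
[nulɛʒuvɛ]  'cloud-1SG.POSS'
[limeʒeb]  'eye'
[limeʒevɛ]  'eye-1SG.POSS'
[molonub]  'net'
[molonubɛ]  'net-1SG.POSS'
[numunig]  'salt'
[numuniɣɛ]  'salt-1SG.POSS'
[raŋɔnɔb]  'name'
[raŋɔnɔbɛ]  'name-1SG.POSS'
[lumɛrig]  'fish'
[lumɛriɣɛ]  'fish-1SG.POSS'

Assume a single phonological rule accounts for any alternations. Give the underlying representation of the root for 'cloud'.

'cloud' shows [b] ~ [v] at the end of the stem ([nulɛʒub] vs [nulɛʒuvɛ]).
If /b/ were underlying and a rule turned it into [v] before the 1SG.POSS suffix, 'net' would also alternate; but it has [b] in both [molonub] and [molonubɛ].
The underlying segment must be /v/; voiced fricatives become stops word-finally, yielding [b] there.

/nulɛʒuv/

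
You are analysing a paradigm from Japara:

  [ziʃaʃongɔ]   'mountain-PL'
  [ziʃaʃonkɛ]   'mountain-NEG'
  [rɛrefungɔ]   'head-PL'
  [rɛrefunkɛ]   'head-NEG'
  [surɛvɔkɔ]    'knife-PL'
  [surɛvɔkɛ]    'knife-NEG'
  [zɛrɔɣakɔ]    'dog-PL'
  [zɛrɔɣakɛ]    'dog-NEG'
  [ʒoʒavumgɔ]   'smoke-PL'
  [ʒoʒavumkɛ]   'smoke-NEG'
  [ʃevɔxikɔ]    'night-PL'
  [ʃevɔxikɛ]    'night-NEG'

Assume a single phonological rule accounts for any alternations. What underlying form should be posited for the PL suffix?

The PL suffix surfaces as [-gɔ] and [-kɔ], depending on the final segment of the stem.
The NEG suffix, which begins with [k], is invariant after every stem; so [k] is not altered by any rule here.
The PL suffix is therefore /-gɔ/ underlyingly, with post-vocalic devoicing: voiced stops become voiceless after a vowel.

/-gɔ/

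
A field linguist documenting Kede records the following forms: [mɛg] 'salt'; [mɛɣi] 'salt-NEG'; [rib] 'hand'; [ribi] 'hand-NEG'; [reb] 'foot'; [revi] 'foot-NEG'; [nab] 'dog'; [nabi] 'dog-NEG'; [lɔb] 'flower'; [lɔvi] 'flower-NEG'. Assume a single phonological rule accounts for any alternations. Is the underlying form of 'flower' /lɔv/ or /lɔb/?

/lɔv/

'flower' shows [b] ~ [v] at the end of the stem ([lɔb] vs [lɔvi]).
The stem 'dog' ([nab], [nabi]) shows [b] unchanged in both environments, so [b] cannot be basic with [v] derived before the NEG suffix.
The alternation reflects word-final hardening: voiced fricatives become stops word-finally. /v/ is underlying.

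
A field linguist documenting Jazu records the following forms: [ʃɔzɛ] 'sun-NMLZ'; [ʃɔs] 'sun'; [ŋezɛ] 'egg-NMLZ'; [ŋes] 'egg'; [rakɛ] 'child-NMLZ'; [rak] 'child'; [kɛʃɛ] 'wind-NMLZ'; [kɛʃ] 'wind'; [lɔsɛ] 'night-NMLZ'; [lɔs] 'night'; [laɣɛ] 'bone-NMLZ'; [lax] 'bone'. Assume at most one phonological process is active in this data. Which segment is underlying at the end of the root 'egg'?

/z/

In [ŋezɛ] and [ŋes] the final segment of 'egg' alternates: [z] ~ [s].
Compare 'night', with invariant [s] in [lɔsɛ] and [lɔs]: an analysis with underlying /s/ and a rule producing [z] before the NMLZ suffix would wrongly predict alternation here too.
The underlying segment must be /z/; voiced obstruents become voiceless word-finally, yielding [s] there.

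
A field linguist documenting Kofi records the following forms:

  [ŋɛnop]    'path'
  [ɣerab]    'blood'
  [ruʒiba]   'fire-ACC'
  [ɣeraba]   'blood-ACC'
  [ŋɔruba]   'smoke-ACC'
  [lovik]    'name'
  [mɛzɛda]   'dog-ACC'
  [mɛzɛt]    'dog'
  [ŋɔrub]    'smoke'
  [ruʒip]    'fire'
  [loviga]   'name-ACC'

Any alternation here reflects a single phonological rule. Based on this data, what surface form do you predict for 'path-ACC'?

[ŋɛnoba]

The stem for 'fire' ends in [p] in [ruʒip] but [b] in [ruʒiba].
But 'blood' keeps [b] in both environments ([ɣerab], [ɣeraba]), so there is no rule changing /b/ to [p] in isolation.
So /p/ is underlying, and a rule of intervocalic voicing — voiceless stops become voiced between vowels — gives [b].
The one attested form of 'path', [ŋɛnop], shows underlying /ŋɛnop/. Applying the same rule between vowels gives [ŋɛnoba].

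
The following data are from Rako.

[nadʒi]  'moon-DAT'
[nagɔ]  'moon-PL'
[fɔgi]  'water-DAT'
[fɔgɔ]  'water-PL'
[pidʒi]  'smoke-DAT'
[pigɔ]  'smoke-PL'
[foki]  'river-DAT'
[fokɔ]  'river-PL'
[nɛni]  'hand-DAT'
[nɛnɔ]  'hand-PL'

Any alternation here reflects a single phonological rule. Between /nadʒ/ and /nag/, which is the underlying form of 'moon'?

The stem for 'moon' ends in [dʒ] in [nadʒi] but [g] in [nagɔ].
But 'water' keeps [g] in both environments ([fɔgi], [fɔgɔ]), so there is no rule changing /g/ to [dʒ] before the DAT suffix.
The alternation reflects depalatalization: palato-alveolar /dʒ/ becomes [g] when no front vowel follows. /dʒ/ is underlying.

/nadʒ/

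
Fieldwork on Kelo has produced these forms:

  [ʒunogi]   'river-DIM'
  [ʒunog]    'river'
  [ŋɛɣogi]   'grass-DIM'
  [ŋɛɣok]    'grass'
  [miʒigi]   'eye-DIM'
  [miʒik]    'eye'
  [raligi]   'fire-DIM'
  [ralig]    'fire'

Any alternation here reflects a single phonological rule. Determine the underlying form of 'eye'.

'eye' shows [g] ~ [k] at the end of the stem ([miʒigi] vs [miʒik]).
Compare 'fire', with invariant [g] in [raligi] and [ralig]: an analysis with underlying /g/ and a rule producing [k] in isolation would wrongly predict alternation here too.
The alternation reflects intervocalic voicing: voiceless stops become voiced between vowels. /k/ is underlying.

/miʒik/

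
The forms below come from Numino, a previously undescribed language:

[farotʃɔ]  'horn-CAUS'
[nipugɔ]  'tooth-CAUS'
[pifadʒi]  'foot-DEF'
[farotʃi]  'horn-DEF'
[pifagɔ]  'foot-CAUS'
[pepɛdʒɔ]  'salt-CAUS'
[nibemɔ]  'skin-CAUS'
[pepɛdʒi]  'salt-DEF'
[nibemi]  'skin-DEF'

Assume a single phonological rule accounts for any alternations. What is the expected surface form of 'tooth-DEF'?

'foot' shows [dʒ] ~ [g] at the end of the stem ([pifadʒi] vs [pifagɔ]).
Compare 'salt', with invariant [dʒ] in [pepɛdʒi] and [pepɛdʒɔ]: an analysis with underlying /dʒ/ and a rule producing [g] before the CAUS suffix would wrongly predict alternation here too.
The underlying segment must be /g/; /g/ becomes palato-alveolar [dʒ] before a front vowel, yielding [dʒ] there.
From [nipugɔ] the stem 'tooth' is /nipug/; before a front vowel this yields [nipudʒi].

[nipudʒi]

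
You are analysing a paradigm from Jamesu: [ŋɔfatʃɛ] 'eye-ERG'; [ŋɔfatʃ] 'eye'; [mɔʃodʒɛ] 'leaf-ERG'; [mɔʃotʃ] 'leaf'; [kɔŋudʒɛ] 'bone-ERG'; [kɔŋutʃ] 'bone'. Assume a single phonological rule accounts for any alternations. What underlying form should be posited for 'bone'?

/kɔŋudʒ/

The root 'bone' surfaces as [kɔŋudʒɛ] and [kɔŋutʃ], with a stem-final [dʒ] ~ [tʃ] alternation.
The stem 'eye' ([ŋɔfatʃɛ], [ŋɔfatʃ]) shows [tʃ] unchanged in both environments, so [tʃ] cannot be basic with [dʒ] derived before the ERG suffix.
So /dʒ/ is underlying, and a rule of word-final obstruent devoicing — voiced obstruents become voiceless word-finally — gives [tʃ].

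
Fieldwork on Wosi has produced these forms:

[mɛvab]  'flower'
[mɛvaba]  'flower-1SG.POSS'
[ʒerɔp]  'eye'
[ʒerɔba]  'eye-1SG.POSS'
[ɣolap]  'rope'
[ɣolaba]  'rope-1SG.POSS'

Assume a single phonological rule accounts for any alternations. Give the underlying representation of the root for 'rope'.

The stem for 'rope' ends in [p] in [ɣolap] but [b] in [ɣolaba].
But 'flower' keeps [b] in both environments ([mɛvab], [mɛvaba]), so there is no rule changing /b/ to [p] in isolation.
The alternation reflects intervocalic voicing: voiceless stops become voiced between vowels. /p/ is underlying.
The underlying form of 'rope' is therefore /ɣolap/.

/ɣolap/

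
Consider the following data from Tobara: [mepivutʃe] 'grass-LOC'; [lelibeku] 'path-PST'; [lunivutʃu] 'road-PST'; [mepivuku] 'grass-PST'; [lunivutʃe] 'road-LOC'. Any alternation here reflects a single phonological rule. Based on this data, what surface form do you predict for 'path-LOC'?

[lelibetʃe]

In [mepivuku] and [mepivutʃe] the final segment of 'grass' alternates: [k] ~ [tʃ].
Compare 'road', with invariant [tʃ] in [lunivutʃu] and [lunivutʃe]: an analysis with underlying /tʃ/ and a rule producing [k] before the PST suffix would wrongly predict alternation here too.
The underlying segment must be /k/; /k/ becomes palato-alveolar [tʃ] before a front vowel, yielding [tʃ] there.
The one attested form of 'path', [lelibeku], shows underlying /lelibek/. Applying the same rule before a front vowel gives [lelibetʃe].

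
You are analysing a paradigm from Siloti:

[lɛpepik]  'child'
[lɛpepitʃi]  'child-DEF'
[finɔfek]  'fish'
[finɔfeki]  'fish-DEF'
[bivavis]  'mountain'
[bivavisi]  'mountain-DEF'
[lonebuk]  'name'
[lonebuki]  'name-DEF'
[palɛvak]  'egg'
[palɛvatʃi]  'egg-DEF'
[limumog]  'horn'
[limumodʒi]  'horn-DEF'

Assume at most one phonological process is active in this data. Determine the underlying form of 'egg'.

/palɛvatʃ/

In [palɛvak] and [palɛvatʃi] the final segment of 'egg' alternates: [k] ~ [tʃ].
Compare 'name', with invariant [k] in [lonebuk] and [lonebuki]: an analysis with underlying /k/ and a rule producing [tʃ] before the DEF suffix would wrongly predict alternation here too.
The underlying segment must be /tʃ/; palato-alveolar /tʃ/ and /dʒ/ become [k] and [g] when no front vowel follows, yielding [k] there.
Hence 'egg' is /palɛvatʃ/ underlyingly.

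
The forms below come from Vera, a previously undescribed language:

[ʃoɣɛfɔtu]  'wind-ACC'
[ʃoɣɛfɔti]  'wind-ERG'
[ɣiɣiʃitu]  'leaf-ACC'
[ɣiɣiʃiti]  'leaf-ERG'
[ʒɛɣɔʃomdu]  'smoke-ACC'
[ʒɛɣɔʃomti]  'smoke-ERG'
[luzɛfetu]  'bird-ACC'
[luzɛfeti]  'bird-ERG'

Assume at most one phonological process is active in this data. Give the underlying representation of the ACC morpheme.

/-du/

The ACC suffix surfaces as [-du] and [-tu], depending on the final segment of the stem.
The ERG suffix, which begins with [t], is invariant after every stem; so [t] is not altered by any rule here.
The ACC suffix is therefore /-du/ underlyingly, with post-vocalic devoicing: voiced stops become voiceless after a vowel.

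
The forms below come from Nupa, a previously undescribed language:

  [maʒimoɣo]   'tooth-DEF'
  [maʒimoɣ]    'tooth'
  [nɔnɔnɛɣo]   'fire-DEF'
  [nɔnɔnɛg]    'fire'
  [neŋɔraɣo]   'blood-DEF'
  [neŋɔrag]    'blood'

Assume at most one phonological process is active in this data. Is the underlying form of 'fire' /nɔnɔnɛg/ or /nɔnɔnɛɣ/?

'fire' shows [ɣ] ~ [g] at the end of the stem ([nɔnɔnɛɣo] vs [nɔnɔnɛg]).
But 'tooth' keeps [ɣ] in both environments ([maʒimoɣo], [maʒimoɣ]), so there is no rule changing /ɣ/ to [g] in isolation.
So /g/ is underlying, and a rule of intervocalic spirantization — voiced stops become fricatives between vowels — gives [ɣ].

/nɔnɔnɛg/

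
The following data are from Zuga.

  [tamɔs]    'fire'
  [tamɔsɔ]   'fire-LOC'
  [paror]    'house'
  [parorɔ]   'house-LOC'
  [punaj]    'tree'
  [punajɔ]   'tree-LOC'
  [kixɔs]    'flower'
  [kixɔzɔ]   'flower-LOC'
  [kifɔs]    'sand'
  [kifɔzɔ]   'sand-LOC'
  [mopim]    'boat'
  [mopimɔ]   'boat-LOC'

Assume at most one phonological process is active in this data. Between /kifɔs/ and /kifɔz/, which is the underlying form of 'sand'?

The root 'sand' surfaces as [kifɔs] and [kifɔzɔ], with a stem-final [s] ~ [z] alternation.
But 'fire' keeps [s] in both environments ([tamɔs], [tamɔsɔ]), so there is no rule changing /s/ to [z] before the LOC suffix.
Therefore /z/ is basic and [s] is derived by word-final obstruent devoicing (voiced obstruents become voiceless word-finally).

/kifɔz/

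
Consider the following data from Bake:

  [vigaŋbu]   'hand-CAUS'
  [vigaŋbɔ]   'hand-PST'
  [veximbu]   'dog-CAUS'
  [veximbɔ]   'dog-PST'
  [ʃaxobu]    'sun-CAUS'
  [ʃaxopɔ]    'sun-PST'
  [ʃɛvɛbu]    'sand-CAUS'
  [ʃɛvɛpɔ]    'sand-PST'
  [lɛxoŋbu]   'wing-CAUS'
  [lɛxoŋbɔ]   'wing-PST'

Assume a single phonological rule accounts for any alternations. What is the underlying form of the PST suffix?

The PST suffix surfaces as [-bɔ] and [-pɔ], depending on the final segment of the stem.
The CAUS suffix, which begins with [b], is invariant after every stem; so [b] is not altered by any rule here.
The PST suffix is therefore /-pɔ/ underlyingly, with post-nasal voicing: voiceless stops become voiced after a nasal.

/-pɔ/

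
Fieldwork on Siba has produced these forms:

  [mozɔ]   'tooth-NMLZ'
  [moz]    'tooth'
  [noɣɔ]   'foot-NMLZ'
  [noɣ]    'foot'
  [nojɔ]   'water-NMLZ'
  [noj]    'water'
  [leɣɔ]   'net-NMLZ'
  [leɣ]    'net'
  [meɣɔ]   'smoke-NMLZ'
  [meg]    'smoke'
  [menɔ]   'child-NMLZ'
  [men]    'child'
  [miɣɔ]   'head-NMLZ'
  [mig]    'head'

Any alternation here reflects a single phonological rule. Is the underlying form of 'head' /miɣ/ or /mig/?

/mig/

In [miɣɔ] and [mig] the final segment of 'head' alternates: [ɣ] ~ [g].
Compare 'net', with invariant [ɣ] in [leɣɔ] and [leɣ]: an analysis with underlying /ɣ/ and a rule producing [g] in isolation would wrongly predict alternation here too.
Therefore /g/ is basic and [ɣ] is derived by intervocalic spirantization (voiced stops become fricatives between vowels).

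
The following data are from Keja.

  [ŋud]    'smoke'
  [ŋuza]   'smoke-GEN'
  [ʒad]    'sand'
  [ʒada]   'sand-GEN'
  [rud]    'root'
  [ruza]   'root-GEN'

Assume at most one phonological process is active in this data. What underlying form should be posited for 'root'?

/ruz/

The stem for 'root' ends in [d] in [rud] but [z] in [ruza].
Compare 'sand', with invariant [d] in [ʒad] and [ʒada]: an analysis with underlying /d/ and a rule producing [z] before the GEN suffix would wrongly predict alternation here too.
So /z/ is underlying, and a rule of word-final hardening — voiced fricatives become stops word-finally — gives [d].
So 'root' = /ruz/.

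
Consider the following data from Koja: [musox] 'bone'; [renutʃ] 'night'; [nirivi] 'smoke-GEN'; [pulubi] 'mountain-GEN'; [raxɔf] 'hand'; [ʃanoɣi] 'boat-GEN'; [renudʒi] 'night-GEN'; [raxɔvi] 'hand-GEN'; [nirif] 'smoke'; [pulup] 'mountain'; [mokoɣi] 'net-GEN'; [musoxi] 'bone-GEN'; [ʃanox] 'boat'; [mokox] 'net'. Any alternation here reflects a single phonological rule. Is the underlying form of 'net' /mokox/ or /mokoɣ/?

The stem for 'net' ends in [ɣ] in [mokoɣi] but [x] in [mokox].
But 'bone' keeps [x] in both environments ([musoxi], [musox]), so there is no rule changing /x/ to [ɣ] before the GEN suffix.
So /ɣ/ is underlying, and a rule of word-final obstruent devoicing — voiced obstruents become voiceless word-finally — gives [x].

/mokoɣ/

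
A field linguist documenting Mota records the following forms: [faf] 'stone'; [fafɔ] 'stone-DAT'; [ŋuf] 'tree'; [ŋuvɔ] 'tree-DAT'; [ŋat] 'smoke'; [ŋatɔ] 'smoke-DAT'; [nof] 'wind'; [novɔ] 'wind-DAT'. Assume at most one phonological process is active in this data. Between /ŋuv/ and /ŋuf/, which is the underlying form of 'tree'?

The stem for 'tree' ends in [f] in [ŋuf] but [v] in [ŋuvɔ].
If /f/ were underlying and a rule turned it into [v] before the DAT suffix, 'stone' would also alternate; but it has [f] in both [faf] and [fafɔ].
So /v/ is underlying, and a rule of word-final obstruent devoicing — voiced obstruents become voiceless word-finally — gives [f].

/ŋuv/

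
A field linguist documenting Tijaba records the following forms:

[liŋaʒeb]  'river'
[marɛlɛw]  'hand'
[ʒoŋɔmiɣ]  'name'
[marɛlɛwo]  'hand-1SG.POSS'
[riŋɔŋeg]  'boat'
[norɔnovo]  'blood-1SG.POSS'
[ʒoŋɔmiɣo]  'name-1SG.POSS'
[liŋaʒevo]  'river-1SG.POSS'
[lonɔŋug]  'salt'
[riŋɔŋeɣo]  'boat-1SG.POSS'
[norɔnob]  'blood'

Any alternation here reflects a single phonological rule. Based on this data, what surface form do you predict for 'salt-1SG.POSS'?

'boat' shows [g] ~ [ɣ] at the end of the stem ([riŋɔŋeg] vs [riŋɔŋeɣo]).
Compare 'name', with invariant [ɣ] in [ʒoŋɔmiɣ] and [ʒoŋɔmiɣo]: an analysis with underlying /ɣ/ and a rule producing [g] in isolation would wrongly predict alternation here too.
The alternation reflects intervocalic spirantization: voiced stops become fricatives between vowels. /g/ is underlying.
The one attested form of 'salt', [lonɔŋug], shows underlying /lonɔŋug/. Applying the same rule between vowels gives [lonɔŋuɣo].

[lonɔŋuɣo]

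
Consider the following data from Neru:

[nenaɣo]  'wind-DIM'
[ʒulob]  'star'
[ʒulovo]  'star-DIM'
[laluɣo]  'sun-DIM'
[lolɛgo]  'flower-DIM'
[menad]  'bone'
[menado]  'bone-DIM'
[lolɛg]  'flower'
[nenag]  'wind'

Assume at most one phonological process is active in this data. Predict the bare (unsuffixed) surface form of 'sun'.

The root 'wind' surfaces as [nenaɣo] and [nenag], with a stem-final [ɣ] ~ [g] alternation.
The stem 'flower' ([lolɛgo], [lolɛg]) shows [g] unchanged in both environments, so [g] cannot be basic with [ɣ] derived before the DIM suffix.
Therefore /ɣ/ is basic and [g] is derived by word-final hardening (voiced fricatives become stops word-finally).
The one attested form of 'sun', [laluɣo], shows underlying /laluɣ/. Applying the same rule word-finally gives [lalug].

[lalug]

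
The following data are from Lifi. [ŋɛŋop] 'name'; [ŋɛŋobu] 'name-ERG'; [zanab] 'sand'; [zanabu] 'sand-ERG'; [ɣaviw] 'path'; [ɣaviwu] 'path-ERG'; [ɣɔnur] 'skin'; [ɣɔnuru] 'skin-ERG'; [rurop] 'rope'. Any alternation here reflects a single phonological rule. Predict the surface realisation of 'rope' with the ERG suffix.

'name' shows [p] ~ [b] at the end of the stem ([ŋɛŋop] vs [ŋɛŋobu]).
But 'sand' keeps [b] in both environments ([zanab], [zanabu]), so there is no rule changing /b/ to [p] in isolation.
The alternation reflects intervocalic voicing: voiceless stops become voiced between vowels. /p/ is underlying.
The one attested form of 'rope', [rurop], shows underlying /rurop/. Applying the same rule between vowels gives [rurobu].

[rurobu]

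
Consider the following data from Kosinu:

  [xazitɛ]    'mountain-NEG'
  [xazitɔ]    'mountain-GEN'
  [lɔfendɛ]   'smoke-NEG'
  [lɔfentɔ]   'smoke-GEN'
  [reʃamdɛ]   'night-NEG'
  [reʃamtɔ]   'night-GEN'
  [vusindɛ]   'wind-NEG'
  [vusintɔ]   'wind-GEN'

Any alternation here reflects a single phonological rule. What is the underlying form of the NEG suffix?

The NEG suffix surfaces as [-dɛ] and [-tɛ], depending on the final segment of the stem.
By contrast the GEN suffix keeps its initial [t] throughout — that segment must be underlying.
The NEG suffix is therefore /-dɛ/ underlyingly, with post-vocalic devoicing: voiced stops become voiceless after a vowel.

/-dɛ/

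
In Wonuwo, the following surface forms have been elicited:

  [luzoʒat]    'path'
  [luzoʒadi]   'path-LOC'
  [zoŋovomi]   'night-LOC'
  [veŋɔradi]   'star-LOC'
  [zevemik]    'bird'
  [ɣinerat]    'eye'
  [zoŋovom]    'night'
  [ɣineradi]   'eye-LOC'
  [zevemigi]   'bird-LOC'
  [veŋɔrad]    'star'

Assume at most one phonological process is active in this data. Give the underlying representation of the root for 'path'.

'path' shows [t] ~ [d] at the end of the stem ([luzoʒat] vs [luzoʒadi]).
The stem 'star' ([veŋɔrad], [veŋɔradi]) shows [d] unchanged in both environments, so [d] cannot be basic with [t] derived in isolation.
Therefore /t/ is basic and [d] is derived by intervocalic voicing (voiceless stops become voiced between vowels).

/luzoʒat/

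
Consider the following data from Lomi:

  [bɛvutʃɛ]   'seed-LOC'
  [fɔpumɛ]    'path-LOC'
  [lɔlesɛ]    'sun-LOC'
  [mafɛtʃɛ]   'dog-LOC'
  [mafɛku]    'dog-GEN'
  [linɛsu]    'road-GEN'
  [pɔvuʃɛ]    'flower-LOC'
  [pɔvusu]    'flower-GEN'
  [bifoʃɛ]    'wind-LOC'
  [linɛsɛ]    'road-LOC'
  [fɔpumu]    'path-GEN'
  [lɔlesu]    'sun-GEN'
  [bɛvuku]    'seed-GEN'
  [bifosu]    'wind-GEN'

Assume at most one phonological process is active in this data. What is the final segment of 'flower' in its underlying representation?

The root 'flower' surfaces as [pɔvuʃɛ] and [pɔvusu], with a stem-final [ʃ] ~ [s] alternation.
If /s/ were underlying and a rule turned it into [ʃ] before the LOC suffix, 'road' would also alternate; but it has [s] in both [linɛsɛ] and [linɛsu].
So /ʃ/ is underlying, and a rule of depalatalization — palato-alveolar /tʃ/ and /ʃ/ become [k] and [s] when no front vowel follows — gives [s].

/ʃ/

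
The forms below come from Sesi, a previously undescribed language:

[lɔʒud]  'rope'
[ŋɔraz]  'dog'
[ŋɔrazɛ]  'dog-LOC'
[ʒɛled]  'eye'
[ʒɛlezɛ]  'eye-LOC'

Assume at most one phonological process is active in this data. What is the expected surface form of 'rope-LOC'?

The root 'eye' surfaces as [ʒɛled] and [ʒɛlezɛ], with a stem-final [d] ~ [z] alternation.
But 'dog' keeps [z] in both environments ([ŋɔraz], [ŋɔrazɛ]), so there is no rule changing /z/ to [d] in isolation.
So /d/ is underlying, and a rule of intervocalic spirantization — voiced stops become fricatives between vowels — gives [z].
The one attested form of 'rope', [lɔʒud], shows underlying /lɔʒud/. Applying the same rule between vowels gives [lɔʒuzɛ].

[lɔʒuzɛ]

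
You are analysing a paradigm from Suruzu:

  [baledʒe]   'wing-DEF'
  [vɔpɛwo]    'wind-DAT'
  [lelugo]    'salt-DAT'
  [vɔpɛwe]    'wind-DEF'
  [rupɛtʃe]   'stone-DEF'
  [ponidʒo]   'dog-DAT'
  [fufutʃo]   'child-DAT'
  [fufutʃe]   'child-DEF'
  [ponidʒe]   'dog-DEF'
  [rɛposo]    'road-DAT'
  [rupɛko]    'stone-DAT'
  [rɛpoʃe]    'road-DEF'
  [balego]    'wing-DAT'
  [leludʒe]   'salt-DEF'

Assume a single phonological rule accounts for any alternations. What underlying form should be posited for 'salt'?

'salt' shows [g] ~ [dʒ] at the end of the stem ([lelugo] vs [leludʒe]).
But 'dog' keeps [dʒ] in both environments ([ponidʒo], [ponidʒe]), so there is no rule changing /dʒ/ to [g] before the DAT suffix.
The underlying segment must be /g/; /k/, /g/ and /s/ become palato-alveolar [tʃ], [dʒ] and [ʃ] before a front vowel, yielding [dʒ] there.
So 'salt' = /lelug/.

/lelug/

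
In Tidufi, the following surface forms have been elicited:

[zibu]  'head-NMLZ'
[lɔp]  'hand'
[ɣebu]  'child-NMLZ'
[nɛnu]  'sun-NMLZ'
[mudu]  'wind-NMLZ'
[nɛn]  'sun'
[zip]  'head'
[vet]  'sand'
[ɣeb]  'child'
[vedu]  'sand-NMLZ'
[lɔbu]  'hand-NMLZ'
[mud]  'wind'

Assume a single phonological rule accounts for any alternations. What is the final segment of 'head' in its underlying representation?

The stem for 'head' ends in [p] in [zip] but [b] in [zibu].
The stem 'child' ([ɣeb], [ɣebu]) shows [b] unchanged in both environments, so [b] cannot be basic with [p] derived in isolation.
The alternation reflects intervocalic voicing: voiceless stops become voiced between vowels. /p/ is underlying.

/p/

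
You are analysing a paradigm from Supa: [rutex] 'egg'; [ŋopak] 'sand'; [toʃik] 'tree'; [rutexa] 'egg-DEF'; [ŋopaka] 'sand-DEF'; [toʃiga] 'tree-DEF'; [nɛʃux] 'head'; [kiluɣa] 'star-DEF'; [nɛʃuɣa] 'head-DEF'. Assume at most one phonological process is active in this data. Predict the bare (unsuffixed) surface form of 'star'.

The stem for 'head' ends in [x] in [nɛʃux] but [ɣ] in [nɛʃuɣa].
The stem 'egg' ([rutex], [rutexa]) shows [x] unchanged in both environments, so [x] cannot be basic with [ɣ] derived before the DEF suffix.
The alternation reflects word-final obstruent devoicing: voiced obstruents become voiceless word-finally. /ɣ/ is underlying.
From [kiluɣa] the stem 'star' is /kiluɣ/; word-finally this yields [kilux].

[kilux]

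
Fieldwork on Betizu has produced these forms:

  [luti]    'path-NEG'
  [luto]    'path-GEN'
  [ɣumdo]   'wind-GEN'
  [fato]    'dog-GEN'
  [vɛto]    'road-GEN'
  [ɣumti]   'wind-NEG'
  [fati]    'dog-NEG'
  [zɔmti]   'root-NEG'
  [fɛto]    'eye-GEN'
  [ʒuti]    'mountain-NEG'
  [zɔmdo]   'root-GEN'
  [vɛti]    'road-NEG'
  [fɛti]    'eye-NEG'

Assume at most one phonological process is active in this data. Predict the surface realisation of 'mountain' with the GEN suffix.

The GEN suffix surfaces as [-do] and [-to], depending on the final segment of the stem.
The NEG suffix, which begins with [t], is invariant after every stem; so [t] is not altered by any rule here.
The GEN suffix is therefore /-do/ underlyingly, with post-vocalic devoicing: voiced stops become voiceless after a vowel.
After 'mountain', which ends in a vowel, the suffix surfaces as [-to], giving [ʒuto].

[ʒuto]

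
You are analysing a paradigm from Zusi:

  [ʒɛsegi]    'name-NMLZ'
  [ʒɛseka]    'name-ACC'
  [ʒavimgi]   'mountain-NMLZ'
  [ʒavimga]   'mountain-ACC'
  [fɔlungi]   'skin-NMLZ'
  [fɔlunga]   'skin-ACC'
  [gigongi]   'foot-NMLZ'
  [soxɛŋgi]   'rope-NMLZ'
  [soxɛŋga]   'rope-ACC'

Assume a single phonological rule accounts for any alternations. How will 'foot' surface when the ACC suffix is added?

The ACC morpheme has two allomorphs, [-ga] and [-ka].
By contrast the NMLZ suffix keeps its initial [g] throughout — that segment must be underlying.
So the underlying form is /-ka/, and voiceless stops become voiced after a nasal.
After 'foot', which ends in a nasal, the suffix surfaces as [-ga], giving [gigonga].

[gigonga]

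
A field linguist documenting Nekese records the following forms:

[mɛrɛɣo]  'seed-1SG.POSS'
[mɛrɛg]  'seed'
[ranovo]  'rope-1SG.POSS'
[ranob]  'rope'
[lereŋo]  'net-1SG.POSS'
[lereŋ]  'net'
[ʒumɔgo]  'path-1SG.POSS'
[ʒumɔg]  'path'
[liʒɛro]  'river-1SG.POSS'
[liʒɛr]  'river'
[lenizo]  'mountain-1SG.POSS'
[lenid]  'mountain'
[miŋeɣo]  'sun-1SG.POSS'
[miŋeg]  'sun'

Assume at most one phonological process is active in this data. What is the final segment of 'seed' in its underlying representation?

In [mɛrɛɣo] and [mɛrɛg] the final segment of 'seed' alternates: [ɣ] ~ [g].
If /g/ were underlying and a rule turned it into [ɣ] before the 1SG.POSS suffix, 'path' would also alternate; but it has [g] in both [ʒumɔgo] and [ʒumɔg].
The alternation reflects word-final hardening: voiced fricatives become stops word-finally. /ɣ/ is underlying.

/ɣ/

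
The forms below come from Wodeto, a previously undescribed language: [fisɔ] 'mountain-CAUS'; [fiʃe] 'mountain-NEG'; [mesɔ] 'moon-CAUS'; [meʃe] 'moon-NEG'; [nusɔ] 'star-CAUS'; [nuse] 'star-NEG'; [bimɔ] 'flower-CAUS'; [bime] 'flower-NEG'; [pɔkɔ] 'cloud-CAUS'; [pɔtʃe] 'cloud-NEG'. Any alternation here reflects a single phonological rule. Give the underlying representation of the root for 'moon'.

'moon' shows [s] ~ [ʃ] at the end of the stem ([mesɔ] vs [meʃe]).
Compare 'star', with invariant [s] in [nusɔ] and [nuse]: an analysis with underlying /s/ and a rule producing [ʃ] before the NEG suffix would wrongly predict alternation here too.
Therefore /ʃ/ is basic and [s] is derived by depalatalization (palato-alveolar /tʃ/ and /ʃ/ become [k] and [s] when no front vowel follows).

/meʃ/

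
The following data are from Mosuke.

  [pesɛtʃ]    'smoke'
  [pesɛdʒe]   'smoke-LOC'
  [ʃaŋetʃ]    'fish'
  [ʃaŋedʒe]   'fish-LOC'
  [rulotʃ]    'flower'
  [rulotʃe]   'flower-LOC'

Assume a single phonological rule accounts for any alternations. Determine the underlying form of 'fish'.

/ʃaŋedʒ/

The stem for 'fish' ends in [tʃ] in [ʃaŋetʃ] but [dʒ] in [ʃaŋedʒe].
But 'flower' keeps [tʃ] in both environments ([rulotʃ], [rulotʃe]), so there is no rule changing /tʃ/ to [dʒ] before the LOC suffix.
So /dʒ/ is underlying, and a rule of word-final obstruent devoicing — voiced obstruents become voiceless word-finally — gives [tʃ].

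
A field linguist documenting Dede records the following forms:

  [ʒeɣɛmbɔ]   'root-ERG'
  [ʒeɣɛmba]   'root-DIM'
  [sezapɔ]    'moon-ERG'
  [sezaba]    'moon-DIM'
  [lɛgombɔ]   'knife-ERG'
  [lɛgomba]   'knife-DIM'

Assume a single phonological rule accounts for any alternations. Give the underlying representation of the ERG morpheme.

The ERG morpheme has two allomorphs, [-bɔ] and [-pɔ].
The DIM suffix, which begins with [b], is invariant after every stem; so [b] is not altered by any rule here.
The ERG suffix is therefore /-pɔ/ underlyingly, with post-nasal voicing: voiceless stops become voiced after a nasal.

/-pɔ/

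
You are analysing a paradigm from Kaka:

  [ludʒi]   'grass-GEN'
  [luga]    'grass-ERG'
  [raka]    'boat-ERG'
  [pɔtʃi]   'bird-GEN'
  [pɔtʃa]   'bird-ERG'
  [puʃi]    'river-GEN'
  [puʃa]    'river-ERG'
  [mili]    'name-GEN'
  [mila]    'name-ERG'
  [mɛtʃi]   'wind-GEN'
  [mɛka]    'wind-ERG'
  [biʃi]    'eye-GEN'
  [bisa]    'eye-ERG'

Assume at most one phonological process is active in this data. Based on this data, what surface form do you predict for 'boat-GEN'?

The root 'wind' surfaces as [mɛtʃi] and [mɛka], with a stem-final [tʃ] ~ [k] alternation.
If /tʃ/ were underlying and a rule turned it into [k] before the ERG suffix, 'bird' would also alternate; but it has [tʃ] in both [pɔtʃi] and [pɔtʃa].
The underlying segment must be /k/; /k/, /g/ and /s/ become palato-alveolar [tʃ], [dʒ] and [ʃ] before a front vowel, yielding [tʃ] there.
From [raka] the stem 'boat' is /rak/; before a front vowel this yields [ratʃi].

[ratʃi]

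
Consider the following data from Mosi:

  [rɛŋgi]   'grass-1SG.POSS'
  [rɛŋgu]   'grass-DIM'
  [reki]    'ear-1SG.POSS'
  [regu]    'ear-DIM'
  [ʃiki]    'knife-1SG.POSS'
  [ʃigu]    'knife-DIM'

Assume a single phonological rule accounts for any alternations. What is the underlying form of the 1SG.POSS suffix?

The 1SG.POSS suffix surfaces as [-gi] and [-ki], depending on the final segment of the stem.
The DIM suffix, which begins with [g], is invariant after every stem; so [g] is not altered by any rule here.
So the underlying form is /-ki/, and voiceless stops become voiced after a nasal.

/-ki/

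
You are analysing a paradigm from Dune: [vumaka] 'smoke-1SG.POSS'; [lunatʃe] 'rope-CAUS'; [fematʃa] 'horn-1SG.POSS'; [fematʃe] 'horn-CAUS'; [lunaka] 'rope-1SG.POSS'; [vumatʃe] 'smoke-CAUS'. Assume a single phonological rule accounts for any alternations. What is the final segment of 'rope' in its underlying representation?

/k/

The stem for 'rope' ends in [k] in [lunaka] but [tʃ] in [lunatʃe].
Compare 'horn', with invariant [tʃ] in [fematʃa] and [fematʃe]: an analysis with underlying /tʃ/ and a rule producing [k] before the 1SG.POSS suffix would wrongly predict alternation here too.
The alternation reflects palatalization before a front vowel: /k/ becomes palato-alveolar [tʃ] before a front vowel. /k/ is underlying.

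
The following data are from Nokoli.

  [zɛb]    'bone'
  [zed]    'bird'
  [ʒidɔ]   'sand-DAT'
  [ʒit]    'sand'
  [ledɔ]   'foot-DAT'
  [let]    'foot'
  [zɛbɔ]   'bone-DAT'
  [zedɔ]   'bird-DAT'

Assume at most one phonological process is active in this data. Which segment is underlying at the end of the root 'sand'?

The stem for 'sand' ends in [t] in [ʒit] but [d] in [ʒidɔ].
The stem 'bird' ([zed], [zedɔ]) shows [d] unchanged in both environments, so [d] cannot be basic with [t] derived in isolation.
The underlying segment must be /t/; voiceless stops become voiced between vowels, yielding [d] there.

/t/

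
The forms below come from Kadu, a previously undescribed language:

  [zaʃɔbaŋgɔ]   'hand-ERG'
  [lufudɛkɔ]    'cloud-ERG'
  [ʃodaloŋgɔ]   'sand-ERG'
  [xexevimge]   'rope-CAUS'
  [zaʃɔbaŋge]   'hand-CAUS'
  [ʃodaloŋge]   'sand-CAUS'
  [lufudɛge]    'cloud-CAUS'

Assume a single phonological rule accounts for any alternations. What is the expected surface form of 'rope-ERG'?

[xexevimgɔ]

The ERG morpheme has two allomorphs, [-gɔ] and [-kɔ].
The CAUS suffix, which begins with [g], is invariant after every stem; so [g] is not altered by any rule here.
The ERG suffix is therefore /-kɔ/ underlyingly, with post-nasal voicing: voiceless stops become voiced after a nasal.
After 'rope', which ends in a nasal, the suffix surfaces as [-gɔ], giving [xexevimgɔ].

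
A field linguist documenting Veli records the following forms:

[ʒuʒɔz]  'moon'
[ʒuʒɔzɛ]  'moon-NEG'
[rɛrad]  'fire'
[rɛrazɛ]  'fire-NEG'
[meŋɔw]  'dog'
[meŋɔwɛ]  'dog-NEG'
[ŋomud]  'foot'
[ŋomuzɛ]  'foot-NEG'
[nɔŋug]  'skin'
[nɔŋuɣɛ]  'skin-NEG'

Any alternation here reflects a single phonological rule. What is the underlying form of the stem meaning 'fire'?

/rɛrad/

'fire' shows [d] ~ [z] at the end of the stem ([rɛrad] vs [rɛrazɛ]).
The stem 'moon' ([ʒuʒɔz], [ʒuʒɔzɛ]) shows [z] unchanged in both environments, so [z] cannot be basic with [d] derived in isolation.
So /d/ is underlying, and a rule of intervocalic spirantization — voiced stops become fricatives between vowels — gives [z].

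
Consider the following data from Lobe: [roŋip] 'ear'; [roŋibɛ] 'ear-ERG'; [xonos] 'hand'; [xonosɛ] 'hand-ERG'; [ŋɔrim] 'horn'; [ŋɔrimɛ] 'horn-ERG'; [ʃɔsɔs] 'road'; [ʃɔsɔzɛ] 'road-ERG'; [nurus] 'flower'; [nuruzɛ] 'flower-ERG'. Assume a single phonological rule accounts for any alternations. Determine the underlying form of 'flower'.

/nuruz/

'flower' shows [s] ~ [z] at the end of the stem ([nurus] vs [nuruzɛ]).
But 'hand' keeps [s] in both environments ([xonos], [xonosɛ]), so there is no rule changing /s/ to [z] before the ERG suffix.
So /z/ is underlying, and a rule of word-final obstruent devoicing — voiced obstruents become voiceless word-finally — gives [s].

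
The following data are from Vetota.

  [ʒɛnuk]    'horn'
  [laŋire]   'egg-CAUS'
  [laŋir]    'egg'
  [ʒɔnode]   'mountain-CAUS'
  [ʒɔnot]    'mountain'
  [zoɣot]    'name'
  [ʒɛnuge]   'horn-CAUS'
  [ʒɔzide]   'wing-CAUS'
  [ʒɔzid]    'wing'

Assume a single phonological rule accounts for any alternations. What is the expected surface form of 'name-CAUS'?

[zoɣode]

In [ʒɔnot] and [ʒɔnode] the final segment of 'mountain' alternates: [t] ~ [d].
But 'wing' keeps [d] in both environments ([ʒɔzid], [ʒɔzide]), so there is no rule changing /d/ to [t] in isolation.
So /t/ is underlying, and a rule of intervocalic voicing — voiceless stops become voiced between vowels — gives [d].
From [zoɣot] the stem 'name' is /zoɣot/; between vowels this yields [zoɣode].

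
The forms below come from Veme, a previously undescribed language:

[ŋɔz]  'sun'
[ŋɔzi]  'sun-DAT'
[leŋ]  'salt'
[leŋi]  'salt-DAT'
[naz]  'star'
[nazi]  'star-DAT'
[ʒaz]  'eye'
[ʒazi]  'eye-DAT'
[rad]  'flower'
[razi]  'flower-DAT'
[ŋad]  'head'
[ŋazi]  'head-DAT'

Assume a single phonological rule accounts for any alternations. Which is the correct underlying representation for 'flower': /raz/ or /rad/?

The root 'flower' surfaces as [rad] and [razi], with a stem-final [d] ~ [z] alternation.
But 'star' keeps [z] in both environments ([naz], [nazi]), so there is no rule changing /z/ to [d] in isolation.
The alternation reflects intervocalic spirantization: voiced stops become fricatives between vowels. /d/ is underlying.

/rad/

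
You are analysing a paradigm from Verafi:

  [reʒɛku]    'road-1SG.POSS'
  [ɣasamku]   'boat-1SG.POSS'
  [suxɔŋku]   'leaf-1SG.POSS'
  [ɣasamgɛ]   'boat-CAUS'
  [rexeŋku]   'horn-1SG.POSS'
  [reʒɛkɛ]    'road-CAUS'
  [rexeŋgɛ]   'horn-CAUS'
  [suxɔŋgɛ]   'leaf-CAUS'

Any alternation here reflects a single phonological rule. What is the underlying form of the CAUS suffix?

The CAUS morpheme has two allomorphs, [-gɛ] and [-kɛ].
By contrast the 1SG.POSS suffix keeps its initial [k] throughout — that segment must be underlying.
The CAUS suffix is therefore /-gɛ/ underlyingly, with post-vocalic devoicing: voiced stops become voiceless after a vowel.

/-gɛ/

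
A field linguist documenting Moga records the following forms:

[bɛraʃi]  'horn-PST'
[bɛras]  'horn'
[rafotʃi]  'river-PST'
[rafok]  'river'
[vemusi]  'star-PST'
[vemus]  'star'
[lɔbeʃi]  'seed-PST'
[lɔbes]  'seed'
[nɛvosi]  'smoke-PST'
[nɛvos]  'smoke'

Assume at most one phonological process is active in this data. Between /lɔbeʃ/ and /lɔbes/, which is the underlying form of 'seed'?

/lɔbeʃ/

In [lɔbeʃi] and [lɔbes] the final segment of 'seed' alternates: [ʃ] ~ [s].
Compare 'smoke', with invariant [s] in [nɛvosi] and [nɛvos]: an analysis with underlying /s/ and a rule producing [ʃ] before the PST suffix would wrongly predict alternation here too.
The alternation reflects depalatalization: palato-alveolar /tʃ/ and /ʃ/ become [k] and [s] when no front vowel follows. /ʃ/ is underlying.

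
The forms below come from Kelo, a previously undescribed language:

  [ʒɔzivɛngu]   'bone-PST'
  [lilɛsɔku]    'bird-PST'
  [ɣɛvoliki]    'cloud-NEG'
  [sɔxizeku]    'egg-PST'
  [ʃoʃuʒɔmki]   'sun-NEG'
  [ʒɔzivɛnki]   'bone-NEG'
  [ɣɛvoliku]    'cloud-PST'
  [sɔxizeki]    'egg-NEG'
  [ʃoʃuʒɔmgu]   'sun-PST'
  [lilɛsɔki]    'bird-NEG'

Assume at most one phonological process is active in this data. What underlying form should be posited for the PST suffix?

The PST morpheme has two allomorphs, [-gu] and [-ku].
The NEG suffix, which begins with [k], is invariant after every stem; so [k] is not altered by any rule here.
So the underlying form is /-gu/, and voiced stops become voiceless after a vowel.

/-gu/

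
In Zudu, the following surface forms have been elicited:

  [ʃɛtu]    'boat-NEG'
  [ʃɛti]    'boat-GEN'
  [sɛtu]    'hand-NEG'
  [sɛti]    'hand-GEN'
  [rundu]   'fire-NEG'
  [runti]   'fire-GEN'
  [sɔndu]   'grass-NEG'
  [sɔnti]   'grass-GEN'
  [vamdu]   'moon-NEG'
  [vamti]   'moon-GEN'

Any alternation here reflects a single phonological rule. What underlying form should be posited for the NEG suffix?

/-du/

The NEG suffix surfaces as [-du] and [-tu], depending on the final segment of the stem.
The GEN suffix, which begins with [t], is invariant after every stem; so [t] is not altered by any rule here.
So the underlying form is /-du/, and voiced stops become voiceless after a vowel.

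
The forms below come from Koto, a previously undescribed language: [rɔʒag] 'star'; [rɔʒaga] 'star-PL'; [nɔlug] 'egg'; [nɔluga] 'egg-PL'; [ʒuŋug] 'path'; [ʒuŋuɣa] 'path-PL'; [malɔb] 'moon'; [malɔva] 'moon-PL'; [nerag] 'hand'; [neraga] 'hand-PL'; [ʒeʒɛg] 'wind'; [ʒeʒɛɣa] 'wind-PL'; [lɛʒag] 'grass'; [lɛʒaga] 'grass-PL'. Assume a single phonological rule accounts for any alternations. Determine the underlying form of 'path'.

/ʒuŋuɣ/

In [ʒuŋug] and [ʒuŋuɣa] the final segment of 'path' alternates: [g] ~ [ɣ].
But 'star' keeps [g] in both environments ([rɔʒag], [rɔʒaga]), so there is no rule changing /g/ to [ɣ] before the PL suffix.
The underlying segment must be /ɣ/; voiced fricatives become stops word-finally, yielding [g] there.
Hence 'path' is /ʒuŋuɣ/ underlyingly.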